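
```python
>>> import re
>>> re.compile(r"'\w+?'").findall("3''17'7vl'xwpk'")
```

["'17'", "'xwpk'"]

`findall` yields the raw match text (2 of them) because the pattern has no groups.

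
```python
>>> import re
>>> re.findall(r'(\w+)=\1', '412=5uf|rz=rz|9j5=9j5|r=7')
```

A backreference is literal: `\1` must see the identical characters the first group matched.
Scanning left to right: at [8:13] match 'rz=rz', group 1 = 'rz'; at [14:21] match '9j5=9j5', group 1 = '9j5'.
Because there's exactly one group, `findall` drops the full match and keeps group 1 from each hit.

['rz', '9j5']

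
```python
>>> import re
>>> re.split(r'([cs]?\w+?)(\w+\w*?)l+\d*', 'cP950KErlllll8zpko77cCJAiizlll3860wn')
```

['', 'cP', '950KErlllll8zpko77cCJAiizll', 'wn']

Because the quantifier is non-greedy, it stops expanding at the earliest point where the rest of the pattern can succeed.
The group in the pattern means `split` returns the separators' captures alongside the pieces.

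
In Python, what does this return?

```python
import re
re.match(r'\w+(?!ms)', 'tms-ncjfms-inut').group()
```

'tms'

`re.match` won't scan ahead — the pattern has to work from the very first character.
The match spans [0:3] → 'tms'.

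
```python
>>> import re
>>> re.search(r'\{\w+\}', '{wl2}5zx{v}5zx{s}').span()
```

(0, 5)

Unlike `match`, `search` isn't anchored — it looks for the pattern anywhere in the string.
The match spans [0:5] → '{wl2}'.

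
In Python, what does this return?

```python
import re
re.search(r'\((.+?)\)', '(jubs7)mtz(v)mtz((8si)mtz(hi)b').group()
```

'(jubs7)'

The match spans [0:7] → '(jubs7)'.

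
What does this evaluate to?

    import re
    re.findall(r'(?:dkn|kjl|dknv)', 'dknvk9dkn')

['dkn', 'dkn']

Alternation tries branches left to right and keeps the first one that lets the overall match succeed at that position.
Matches: at [0:3] → 'dkn'; at [6:9] → 'dkn'.
With no groups in the pattern, `findall` gives back each whole match — 2 here.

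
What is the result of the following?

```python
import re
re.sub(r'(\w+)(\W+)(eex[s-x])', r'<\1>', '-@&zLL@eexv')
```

'-@&<zLL>'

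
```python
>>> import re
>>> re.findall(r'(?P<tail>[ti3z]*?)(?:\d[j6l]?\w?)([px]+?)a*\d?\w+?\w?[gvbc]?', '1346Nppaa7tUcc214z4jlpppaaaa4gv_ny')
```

The pattern matches zero or more of one of [ti3z] (lazy) (captured as 'tail'); then a digit, then optionally one of [j6l], then optionally a word character (non-capturing group); then one or more of one of [px] (lazy) (captured); then zero or more of the literal 'a', then optionally a digit; then one or more of a word character (lazy), then optionally a word character, then optionally one of [gvbc].
Scanning left to right: at [1:8] match '346Nppa', groups = ('3', 'p'); at [17:24] match 'z4jlppp', groups = ('z', 'p').
Multiple groups make `findall` return tuples — one 2-tuple for each match.

[('3', 'p'), ('z', 'p')]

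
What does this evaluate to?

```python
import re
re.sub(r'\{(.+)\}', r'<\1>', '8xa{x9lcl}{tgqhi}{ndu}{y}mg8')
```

Matches: at [3:25] → '{x9lcl}{tgqhi}{ndu}{y}'.
The replacement refers to a captured group, so each match is rewritten using its own captured text.

'8xa<x9lcl}{tgqhi}{ndu}{y>mg8'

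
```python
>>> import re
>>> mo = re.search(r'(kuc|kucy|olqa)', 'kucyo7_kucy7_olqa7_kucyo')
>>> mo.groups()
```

('kuc',)

Alternation isn't longest-match — the leftmost alternative that fits at this position is chosen.
`re.search` tries every starting position until one works.
The match spans [0:3] → 'kuc'.
Captured: group 1 = 'kuc'.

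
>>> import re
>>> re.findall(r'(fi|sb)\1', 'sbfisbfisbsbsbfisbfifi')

After group 1 captures some text, `\1` only succeeds where that same text appears again.
With a single group, `findall` returns only what that group captured — 2 items.

['sb', 'fi']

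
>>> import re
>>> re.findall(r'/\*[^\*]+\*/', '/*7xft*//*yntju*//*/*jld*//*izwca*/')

['/*7xft*/', '/*yntju*/', '/*jld*/', '/*izwca*/']

Scanning left to right: at [0:8] → '/*7xft*/'; at [8:17] → '/*yntju*/'; at [19:26] → '/*jld*/'; at [26:35] → '/*izwca*/'.
`findall` yields the raw match text (4 of them) because the pattern has no groups.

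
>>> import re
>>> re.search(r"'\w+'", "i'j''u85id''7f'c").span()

`re.search` scans for the first position where the pattern succeeds.
The match spans [1:4] → "'j'".

(1, 4)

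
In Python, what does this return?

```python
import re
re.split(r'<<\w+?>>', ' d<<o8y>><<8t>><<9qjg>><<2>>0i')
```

[' d', '', '', '', '0i']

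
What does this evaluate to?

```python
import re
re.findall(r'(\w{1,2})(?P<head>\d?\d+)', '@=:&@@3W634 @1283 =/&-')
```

[('3W', '634'), ('12', '83')]

The pattern matches 1 to 2 of a word character (captured); then optionally a digit, then one or more of a digit (captured as 'head').
Matches: at [6:11] match '3W634', groups = ('3W', '634'); at [13:17] match '1283', groups = ('12', '83').
`findall` packs the 2 group values into a tuple for every match.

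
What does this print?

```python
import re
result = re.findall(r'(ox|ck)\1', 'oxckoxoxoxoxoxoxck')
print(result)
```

The backreference `\1` re-matches whatever the first group consumed, character for character.
Because there's exactly one group, `findall` drops the full match and keeps group 1 from each hit.

['ox', 'ox', 'ox']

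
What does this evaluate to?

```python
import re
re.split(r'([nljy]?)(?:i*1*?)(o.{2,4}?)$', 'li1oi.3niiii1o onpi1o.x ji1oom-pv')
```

['li1oi.3niiii1o onpi1o.x ji1o', '', 'om-pv', '']

This matches optionally one of [nljy] (captured); then zero or more of the literal 'i', then zero or more of the literal '1' (lazy) (non-capturing group); then the literal 'o', then 2 to 4 of any character (lazy) (captured); then anchored at the end.
The group in the pattern means `split` returns the separators' captures alongside the pieces.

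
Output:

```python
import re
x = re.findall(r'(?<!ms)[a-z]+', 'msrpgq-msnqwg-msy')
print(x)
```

['msrpgq', 'msnqwg', 'msy']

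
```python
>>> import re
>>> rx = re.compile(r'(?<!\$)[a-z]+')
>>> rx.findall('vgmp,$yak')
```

['vgmp', 'ak']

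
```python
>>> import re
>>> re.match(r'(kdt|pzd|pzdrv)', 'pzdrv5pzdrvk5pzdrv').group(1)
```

'pzd'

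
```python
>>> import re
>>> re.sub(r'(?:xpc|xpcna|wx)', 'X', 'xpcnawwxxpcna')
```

'XnawXXna'

The regex engine tests alternatives in the order written; an earlier branch that matches wins even if a later one would match more.
Matches: at [0:3] → 'xpc'; at [6:8] → 'wx'; at [8:11] → 'xpc'.
`sub` substitutes 'X' at each match site.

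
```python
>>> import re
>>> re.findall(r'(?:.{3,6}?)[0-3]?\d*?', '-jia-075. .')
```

['-ji', 'a-0', '75.']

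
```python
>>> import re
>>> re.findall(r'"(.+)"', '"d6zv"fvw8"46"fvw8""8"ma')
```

['d6zv"fvw8"46"fvw8""8']

Matches: at [0:22] match '"d6zv"fvw8"46"fvw8""8"', group 1 = 'd6zv"fvw8"46"fvw8""8'.
One capturing group, so `findall` returns just the captured substring from the one match — 1 in all.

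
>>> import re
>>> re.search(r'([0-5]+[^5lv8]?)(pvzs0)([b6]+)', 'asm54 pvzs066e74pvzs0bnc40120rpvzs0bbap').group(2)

The match spans [3:13] → '54 pvzs066'.
Captured: group 1 = '54 ', group 2 = 'pvzs0', group 3 = '66'.

'pvzs0'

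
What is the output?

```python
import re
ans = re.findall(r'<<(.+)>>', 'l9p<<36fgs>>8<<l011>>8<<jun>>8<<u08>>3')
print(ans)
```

['36fgs>>8<<l011>>8<<jun>>8<<u08']

One capturing group, so `findall` returns just the captured substring from the one match — 1 in all.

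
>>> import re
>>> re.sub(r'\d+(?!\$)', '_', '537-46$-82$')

Because the assertion is negative and zero-width, positions next to the forbidden text are skipped.
Matches: at [0:3] → '537'; at [4:5] → '4'; at [8:9] → '8'.
`sub` substitutes '_' at each match site.

'_-_6$-_2$'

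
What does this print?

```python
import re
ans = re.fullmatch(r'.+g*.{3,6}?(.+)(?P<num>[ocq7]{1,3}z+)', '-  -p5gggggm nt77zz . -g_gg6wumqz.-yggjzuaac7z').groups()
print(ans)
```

Pattern: one or more of any character, then zero or more of the literal 'g', then 3 to 6 of any character (lazy); then one or more of any character (captured); then 1 to 3 of one of [ocq7], then one or more of a literal 'z' (captured as 'num').
`re.fullmatch` requires the pattern to consume the entire string.
The match spans [0:46] → '-  -p5gggggm nt77zz . -g_gg6wumqz.-yggjzuaac7z'.
Captured: group 1 = 'c', group 2 = '7z'.

('c', '7z')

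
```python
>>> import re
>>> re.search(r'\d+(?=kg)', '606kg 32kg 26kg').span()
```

(0, 3)

The lookaround is zero-width — it requires the adjacent text to match without consuming it, so the asserted text isn't part of the match.
Unlike `match`, `search` isn't anchored — it looks for the pattern anywhere in the string.
The match spans [0:3] → '606'.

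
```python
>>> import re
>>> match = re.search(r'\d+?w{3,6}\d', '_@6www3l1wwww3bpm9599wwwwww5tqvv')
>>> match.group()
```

This matches one or more of a digit (lazy); then 3 to 6 of a literal 'w', then a digit.
`search` walks the string left to right and returns the first match it finds.
The match spans [2:7] → '6www3'.

'6www3'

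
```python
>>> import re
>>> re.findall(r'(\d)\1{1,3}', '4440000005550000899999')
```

['4', '0', '0', '5', '0', '9']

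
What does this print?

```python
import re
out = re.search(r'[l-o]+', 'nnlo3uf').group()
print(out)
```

This matches one or more of a character in [l-o].
Unlike `match`, `search` isn't anchored — it looks for the pattern anywhere in the string.
The match spans [0:4] → 'nnlo'.

nnlo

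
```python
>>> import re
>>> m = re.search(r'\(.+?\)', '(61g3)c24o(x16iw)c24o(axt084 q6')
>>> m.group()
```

'(61g3)'

The match spans [0:6] → '(61g3)'.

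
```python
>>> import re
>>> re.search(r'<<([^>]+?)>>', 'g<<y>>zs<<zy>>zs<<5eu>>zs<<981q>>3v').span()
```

(1, 6)

The match spans [1:6] → '<<y>>'.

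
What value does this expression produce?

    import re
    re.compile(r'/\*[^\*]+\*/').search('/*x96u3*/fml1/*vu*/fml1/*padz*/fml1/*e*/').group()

`search` walks the string left to right and returns the first match it finds.
The match spans [0:9] → '/*x96u3*/'.

'/*x96u3*/'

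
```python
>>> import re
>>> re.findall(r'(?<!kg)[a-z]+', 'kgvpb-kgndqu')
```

The negative lookahead/lookbehind blocks any match where the forbidden context is present.
Since nothing is captured, `findall` lists the 2 matched substrings directly.

['kgvpb', 'kgndqu']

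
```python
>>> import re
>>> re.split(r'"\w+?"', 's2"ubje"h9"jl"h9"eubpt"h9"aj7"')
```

['s2', 'h9', 'h9', 'h9', '']

Matches to split on: at [2:8] → '"ubje"'; at [10:14] → '"jl"'; at [16:23] → '"eubpt"'; at [25:30] → '"aj7"'.
Each match becomes a cut point; 5 segments remain.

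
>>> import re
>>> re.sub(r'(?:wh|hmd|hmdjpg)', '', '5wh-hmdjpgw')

'5-jpgw'

The regex engine tests alternatives in the order written; an earlier branch that matches wins even if a later one would match more.
Each match is replaced by ''.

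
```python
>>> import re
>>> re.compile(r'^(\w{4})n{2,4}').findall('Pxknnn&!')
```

Pattern: anchored at the start of the string; then exactly 4 of a word character (captured); then 2 to 4 of a literal 'n'.
With a single group, `findall` returns only what that group captured — 1 item.

['Pxkn']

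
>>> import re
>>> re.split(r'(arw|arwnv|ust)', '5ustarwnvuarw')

['5', 'ust', '', 'arw', 'nvu', 'arw', '']

Branches in `(...|...)` are attempted left-to-right; the first branch that allows the whole pattern to succeed is taken.
Matches to split on: at [1:4] → 'ust'; at [4:7] → 'arw'; at [10:13] → 'arw'.
With a capturing group present, the delimiter's captured portion is kept in the result list.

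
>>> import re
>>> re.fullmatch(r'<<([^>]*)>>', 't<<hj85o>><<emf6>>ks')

None

`re.fullmatch` is like wrapping the pattern in `^…$` (in single-line mode).
Here there's no way to consume every character, so the call returns None.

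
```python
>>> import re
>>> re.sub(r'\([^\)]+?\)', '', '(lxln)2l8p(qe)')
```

Matches: at [0:6] → '(lxln)'; at [10:14] → '(qe)'.
`sub` substitutes '' at each match site.

'2l8p'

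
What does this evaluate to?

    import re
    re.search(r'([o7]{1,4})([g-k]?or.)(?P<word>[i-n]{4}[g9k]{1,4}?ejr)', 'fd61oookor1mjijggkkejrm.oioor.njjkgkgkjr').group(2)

'kor1'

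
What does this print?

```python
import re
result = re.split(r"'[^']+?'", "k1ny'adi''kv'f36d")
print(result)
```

Matches to split on: at [4:9] → "'adi'"; at [9:13] → "'kv'".
The string is cut at each match, leaving 3 pieces.

['k1ny', '', 'f36d']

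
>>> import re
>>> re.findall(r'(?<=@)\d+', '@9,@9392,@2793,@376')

['9', '9392', '2793', '376']

The `(?=…)`/`(?<=…)` assertion just peeks at neighbouring text; it doesn't advance the match position.
No capturing groups, so `findall` returns the 4 full match strings.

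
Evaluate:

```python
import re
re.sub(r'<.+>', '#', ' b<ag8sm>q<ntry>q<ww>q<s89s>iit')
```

' b#iit'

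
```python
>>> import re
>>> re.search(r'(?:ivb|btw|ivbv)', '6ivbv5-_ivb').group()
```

Alternation isn't longest-match — the leftmost alternative that fits at this position is chosen.
The match spans [1:4] → 'ivb'.

'ivb'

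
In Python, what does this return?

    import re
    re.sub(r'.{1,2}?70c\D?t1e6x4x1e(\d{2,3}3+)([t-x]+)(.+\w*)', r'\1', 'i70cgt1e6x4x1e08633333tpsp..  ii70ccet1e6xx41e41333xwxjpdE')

'08633333'

Pattern: 1 to 2 of any character (lazy), then the literal '70c', then optionally a non-digit; then the literal 't1e', then the literal '6x4', then the literal 'x1e'; then 2 to 3 of a digit, then one or more of the literal '3' (captured); then one or more of a character in [t-x] (captured); then one or more of any character, then zero or more of a word character (captured).
The replacement refers to a captured group, so each match is rewritten using its own captured text.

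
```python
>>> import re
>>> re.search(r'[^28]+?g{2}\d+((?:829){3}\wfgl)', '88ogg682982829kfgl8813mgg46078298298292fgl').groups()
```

('8298298292fgl',)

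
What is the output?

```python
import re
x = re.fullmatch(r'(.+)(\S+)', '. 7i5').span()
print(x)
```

For `fullmatch`, every character of the input must be accounted for by the pattern.
The match spans [0:5] → '. 7i5'.

(0, 5)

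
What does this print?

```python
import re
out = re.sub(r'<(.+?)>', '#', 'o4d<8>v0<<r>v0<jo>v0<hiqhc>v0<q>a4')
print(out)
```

o4d#v0#v0#v0#v0#a4

Because the quantifier is non-greedy, it stops expanding at the earliest point where the rest of the pattern can succeed.
Each match is replaced by '#'.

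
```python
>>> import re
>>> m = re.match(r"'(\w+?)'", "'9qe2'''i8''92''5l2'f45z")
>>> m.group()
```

`re.match` won't scan ahead — the pattern has to work from the very first character.
The match spans [0:6] → "'9qe2'".

"'9qe2'"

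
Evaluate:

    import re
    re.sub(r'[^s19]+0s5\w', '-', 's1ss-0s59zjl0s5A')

Pattern: one or more of any character except [s19], then the literal '0s5'; then a word character.
Every occurrence is swapped for '-'.

's1ss--'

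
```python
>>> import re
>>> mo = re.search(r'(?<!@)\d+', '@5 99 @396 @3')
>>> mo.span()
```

(3, 5)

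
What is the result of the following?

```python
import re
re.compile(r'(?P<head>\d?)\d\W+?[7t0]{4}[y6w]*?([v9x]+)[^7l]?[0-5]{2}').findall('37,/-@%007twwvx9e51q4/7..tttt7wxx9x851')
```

Pattern: optionally a digit (captured as 'head'); then a digit; then one or more of a non-word character (lazy), then exactly 4 of one of [7t0], then zero or more of one of [y6w] (lazy); then one or more of one of [v9x] (captured); then optionally any character except [7l], then exactly 2 of a character in [0-5].
`findall` packs the 2 group values into a tuple for every match.

[('3', 'vx9')]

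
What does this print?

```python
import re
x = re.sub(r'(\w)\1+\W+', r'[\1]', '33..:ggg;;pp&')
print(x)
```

[3][g][p]

`\1` has to match the exact text group 1 already captured.
The replacement refers to a captured group, so each match is rewritten using its own captured text.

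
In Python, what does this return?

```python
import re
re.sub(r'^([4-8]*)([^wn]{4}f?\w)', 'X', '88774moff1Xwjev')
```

'XXwjev'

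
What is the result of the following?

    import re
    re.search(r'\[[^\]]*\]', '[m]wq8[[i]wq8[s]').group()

'[m]'

The match spans [0:3] → '[m]'.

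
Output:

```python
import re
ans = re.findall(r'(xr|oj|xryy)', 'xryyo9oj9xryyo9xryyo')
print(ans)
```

`|` is ordered: at each position the engine commits to the first alternative that works.
With a single group, `findall` returns only what that group captured — 4 items.

['xr', 'oj', 'xr', 'xr']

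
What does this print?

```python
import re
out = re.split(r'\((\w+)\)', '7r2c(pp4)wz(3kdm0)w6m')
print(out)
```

['7r2c', 'pp4', 'wz', '3kdm0', 'w6m']

Matches to split on: at [4:9] → '(pp4)'; at [11:18] → '(3kdm0)'.
With a capturing group present, the delimiter's captured portion is kept in the result list.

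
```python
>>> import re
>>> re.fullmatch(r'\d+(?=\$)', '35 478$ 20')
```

None

`re.fullmatch` is like wrapping the pattern in `^…$` (in single-line mode).
Here the pattern can't cover the whole string, so the call returns None.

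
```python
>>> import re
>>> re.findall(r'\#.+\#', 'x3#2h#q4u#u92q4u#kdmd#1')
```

['#2h#q4u#u92q4u#kdmd#']

With no groups in the pattern, `findall` gives back each whole match — 1 here.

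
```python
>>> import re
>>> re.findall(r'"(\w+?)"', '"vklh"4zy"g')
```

['vklh']

Walking the string: at [0:6] match '"vklh"', group 1 = 'vklh'.
Because there's exactly one group, `findall` drops the full match and keeps group 1 from the one hit.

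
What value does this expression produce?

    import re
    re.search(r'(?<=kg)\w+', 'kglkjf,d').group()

The `(?=…)`/`(?<=…)` assertion just peeks at neighbouring text; it doesn't advance the match position.
The match spans [2:6] → 'lkjf'.

'lkjf'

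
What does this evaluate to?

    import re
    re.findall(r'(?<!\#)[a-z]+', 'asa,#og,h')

['asa', 'g', 'h']

A negative assertion filters positions out without eating any characters.
Matches: at [0:3] → 'asa'; at [6:7] → 'g'; at [8:9] → 'h'.
No capturing groups, so `findall` returns the 3 full match strings.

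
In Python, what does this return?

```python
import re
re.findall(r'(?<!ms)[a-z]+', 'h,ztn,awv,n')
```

The negative lookaround is zero-width — it rules out positions where the adjacent text would match, without consuming anything.
`findall` yields the raw match text (4 of them) because the pattern has no groups.

['h', 'ztn', 'awv', 'n']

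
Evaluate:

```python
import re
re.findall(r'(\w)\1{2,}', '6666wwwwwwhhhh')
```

A backreference is literal: `\1` must see the identical characters the first group matched.
`findall` collects group 1 from each match (3 total).

['6', 'w', 'h']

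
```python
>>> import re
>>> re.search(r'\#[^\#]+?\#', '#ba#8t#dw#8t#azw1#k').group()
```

`search` walks the string left to right and returns the first match it finds.
The match spans [0:4] → '#ba#'.

'#ba#'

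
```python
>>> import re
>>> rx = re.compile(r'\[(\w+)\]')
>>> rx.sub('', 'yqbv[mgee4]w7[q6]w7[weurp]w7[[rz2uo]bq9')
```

Matches: at [4:11] → '[mgee4]'; at [13:17] → '[q6]'; at [19:26] → '[weurp]'; at [29:36] → '[rz2uo]'.
`sub` substitutes '' at each match site.

'yqbvw7w7w7[bq9'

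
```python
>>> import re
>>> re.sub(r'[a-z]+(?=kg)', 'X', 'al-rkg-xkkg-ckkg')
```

The `(?=…)`/`(?<=…)` assertion just peeks at neighbouring text; it doesn't advance the match position.
Matches: at [3:4] → 'r'; at [7:9] → 'xk'; at [12:14] → 'ck'.
`sub` substitutes 'X' at each match site.

'al-Xkg-Xkg-Xkg'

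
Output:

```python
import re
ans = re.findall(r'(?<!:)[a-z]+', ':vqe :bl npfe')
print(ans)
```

['qe', 'l', 'npfe']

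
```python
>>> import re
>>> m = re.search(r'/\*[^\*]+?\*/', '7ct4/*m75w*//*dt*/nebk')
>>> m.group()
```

'/*m75w*/'

The match spans [4:12] → '/*m75w*/'.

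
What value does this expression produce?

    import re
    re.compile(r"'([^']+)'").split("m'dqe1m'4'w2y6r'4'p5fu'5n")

Matches to split on: at [1:8] → "'dqe1m'"; at [9:16] → "'w2y6r'"; at [17:23] → "'p5fu'".
With a capturing group present, the delimiter's captured portion is kept in the result list.

['m', 'dqe1m', '4', 'w2y6r', '4', 'p5fu', '5n']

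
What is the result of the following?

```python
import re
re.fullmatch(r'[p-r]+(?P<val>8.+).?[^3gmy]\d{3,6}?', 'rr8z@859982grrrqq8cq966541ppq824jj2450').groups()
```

The match spans [0:38] → 'rr8z@859982grrrqq8cq966541ppq824jj2450'.
Captured: group 1 = '8z@859982grrrqq8cq966541ppq824jj'.

('8z@859982grrrqq8cq966541ppq824jj',)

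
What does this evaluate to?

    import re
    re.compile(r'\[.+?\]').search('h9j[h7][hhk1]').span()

(3, 7)

The match spans [3:7] → '[h7]'.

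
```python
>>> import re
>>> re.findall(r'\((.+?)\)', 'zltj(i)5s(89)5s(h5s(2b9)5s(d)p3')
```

['i', '89', 'h5s(2b9', 'd']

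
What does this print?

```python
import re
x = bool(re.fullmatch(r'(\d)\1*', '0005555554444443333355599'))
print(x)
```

A backreference is literal: `\1` must see the identical characters the first group matched.
For `fullmatch`, every character of the input must be accounted for by the pattern.
Here the pattern can't cover the whole string, so the call returns None, and `bool(None)` is False.

False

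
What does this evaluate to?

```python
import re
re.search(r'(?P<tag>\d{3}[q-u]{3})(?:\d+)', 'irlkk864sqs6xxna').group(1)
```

'864sqs'

This matches exactly 3 of a digit, then exactly 3 of a character in [q-u] (captured as 'tag'); then one or more of a digit (non-capturing group).
`re.search` scans for the first position where the pattern succeeds.
The match spans [5:12] → '864sqs6'.
Captured: group 1 = '864sqs'.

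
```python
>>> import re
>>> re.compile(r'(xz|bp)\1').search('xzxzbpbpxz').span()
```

`\1` is not a pattern — it's the concrete string captured by group 1, re-applied verbatim.
The match spans [0:4] → 'xzxz'.

(0, 4)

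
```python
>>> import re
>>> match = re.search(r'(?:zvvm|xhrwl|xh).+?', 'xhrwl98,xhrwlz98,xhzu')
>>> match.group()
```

The regex engine tests alternatives in the order written; an earlier branch that matches wins even if a later one would match more.
`re.search` scans for the first position where the pattern succeeds.
The match spans [0:6] → 'xhrwl9'.

'xhrwl9'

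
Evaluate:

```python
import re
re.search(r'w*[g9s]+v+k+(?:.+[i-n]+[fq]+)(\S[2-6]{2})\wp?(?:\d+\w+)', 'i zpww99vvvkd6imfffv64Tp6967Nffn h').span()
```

Pattern: zero or more of the literal 'w', then one or more of one of [g9s]; then one or more of a literal 'v', then one or more of the literal 'k'; then one or more of any character, then one or more of a character in [i-n], then one or more of one of [fq] (non-capturing group); then a non-whitespace character, then exactly 2 of a character in [2-6] (captured); then a word character, then optionally the literal 'p'; then one or more of a digit, then one or more of a word character (non-capturing group).
`search` walks the string left to right and returns the first match it finds.
The match spans [4:32] → 'ww99vvvkd6imfffv64Tp6967Nffn'.
Captured: group 1 = 'v64'.

(4, 32)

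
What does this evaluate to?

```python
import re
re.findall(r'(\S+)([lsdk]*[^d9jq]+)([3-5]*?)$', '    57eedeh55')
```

[('57eedeh5', '5', '')]

Multiple groups make `findall` return tuples — one 3-tuple for the one match.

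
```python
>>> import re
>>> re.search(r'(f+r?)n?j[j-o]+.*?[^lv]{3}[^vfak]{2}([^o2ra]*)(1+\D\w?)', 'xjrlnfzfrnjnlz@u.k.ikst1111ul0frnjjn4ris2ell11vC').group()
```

Lazy quantifiers expand one character at a time until the remainder of the pattern can match.
The match spans [7:29] → 'frnjnlz@u.k.ikst1111ul'.

'frnjnlz@u.k.ikst1111ul'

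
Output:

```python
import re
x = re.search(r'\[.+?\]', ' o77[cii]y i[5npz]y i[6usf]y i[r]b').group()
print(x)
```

Because the quantifier is non-greedy, it stops expanding at the earliest point where the rest of the pattern can succeed.
Unlike `match`, `search` isn't anchored — it looks for the pattern anywhere in the string.
The match spans [4:9] → '[cii]'.

[cii]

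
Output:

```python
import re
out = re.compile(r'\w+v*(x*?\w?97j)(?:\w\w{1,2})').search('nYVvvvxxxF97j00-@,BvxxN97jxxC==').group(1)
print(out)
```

97j

The match spans [0:15] → 'nYVvvvxxxF97j00'.
Captured: group 1 = '97j'.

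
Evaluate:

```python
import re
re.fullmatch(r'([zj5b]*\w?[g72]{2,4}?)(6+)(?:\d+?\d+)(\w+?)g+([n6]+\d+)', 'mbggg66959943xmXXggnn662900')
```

None

`re.fullmatch` requires the pattern to consume the entire string.
Here the pattern can't cover the whole string, so the call returns None.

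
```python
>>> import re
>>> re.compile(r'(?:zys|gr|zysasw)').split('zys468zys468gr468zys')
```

['', '468', '468', '468', '']

`split` removes every match and returns the 5 fragments in between.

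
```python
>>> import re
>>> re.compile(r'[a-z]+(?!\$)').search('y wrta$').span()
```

(0, 1)

The negative lookaround is zero-width — it rules out positions where the adjacent text would match, without consuming anything.
The match spans [0:1] → 'y'.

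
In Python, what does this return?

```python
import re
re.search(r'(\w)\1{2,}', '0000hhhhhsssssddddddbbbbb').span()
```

The backreference `\1` re-matches whatever the first group consumed, character for character.
The match spans [0:4] → '0000'.

(0, 4)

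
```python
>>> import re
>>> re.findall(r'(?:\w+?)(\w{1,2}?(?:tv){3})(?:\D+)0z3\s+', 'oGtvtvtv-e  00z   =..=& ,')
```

Because there's exactly one group, `findall` drops the full match and keeps group 1 from each hit.
Nothing in the string satisfies the pattern, so the list is empty.

[]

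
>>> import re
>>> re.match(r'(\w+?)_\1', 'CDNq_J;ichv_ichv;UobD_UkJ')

None

A backreference is literal: `\1` must see the identical characters the first group matched.
`match` is anchored at position 0; if the pattern doesn't fit there, it returns None.
Here the pattern fails at index 0, so the call returns None.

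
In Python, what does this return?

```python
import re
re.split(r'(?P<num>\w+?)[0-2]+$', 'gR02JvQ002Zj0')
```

['', 'gR02JvQ002Zj', '']

This matches one or more of a word character (lazy) (captured as 'num'); then one or more of a character in [0-2]; then anchored at the end.
Matches to split on: at [0:13] → 'gR02JvQ002Zj0'.
Because the pattern has a capturing group, `split` also inserts each captured text between the pieces.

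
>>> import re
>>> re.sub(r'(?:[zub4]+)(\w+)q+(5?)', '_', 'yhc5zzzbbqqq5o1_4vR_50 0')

This matches one or more of one of [zub4] (non-capturing group); then one or more of a word character (captured); then one or more of a literal 'q'; then optionally a literal '5' (captured).
`sub` substitutes '_' at each match site.

'yhc5_o1_4vR_50 0'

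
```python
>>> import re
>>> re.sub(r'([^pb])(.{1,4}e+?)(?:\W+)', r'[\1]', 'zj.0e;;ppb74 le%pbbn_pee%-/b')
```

'[z]ppb[7]pbb[n]b'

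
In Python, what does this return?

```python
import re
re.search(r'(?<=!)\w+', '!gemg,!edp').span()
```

The lookaround is zero-width — it requires the adjacent text to match without consuming it, so the asserted text isn't part of the match.
Unlike `match`, `search` isn't anchored — it looks for the pattern anywhere in the string.
The match spans [1:5] → 'gemg'.

(1, 5)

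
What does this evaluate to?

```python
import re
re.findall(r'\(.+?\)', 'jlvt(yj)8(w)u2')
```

Because the quantifier is non-greedy, it stops expanding at the earliest point where the rest of the pattern can succeed.
Matches: at [4:8] → '(yj)'; at [9:12] → '(w)'.
No capturing groups, so `findall` returns the 2 full match strings.

['(yj)', '(w)']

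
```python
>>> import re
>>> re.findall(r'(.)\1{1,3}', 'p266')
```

['6']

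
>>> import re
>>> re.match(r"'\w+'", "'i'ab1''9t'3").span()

(0, 3)

`re.match` only tries the pattern at the start of the string.
The match spans [0:3] → "'i'".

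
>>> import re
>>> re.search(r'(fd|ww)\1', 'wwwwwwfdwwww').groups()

A backreference is literal: `\1` must see the identical characters the first group matched.
`search` walks the string left to right and returns the first match it finds.
The match spans [0:4] → 'wwww'.
Captured: group 1 = 'ww'.

('ww',)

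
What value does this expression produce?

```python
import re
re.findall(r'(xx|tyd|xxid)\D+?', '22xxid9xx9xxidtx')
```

['xx', 'xx']

Alternation tries branches left to right and keeps the first one that lets the overall match succeed at that position.
`findall` collects group 1 from each match (2 total).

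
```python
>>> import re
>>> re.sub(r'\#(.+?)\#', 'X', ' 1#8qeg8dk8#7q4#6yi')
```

' 1X7q4#6yi'

Because the quantifier is non-greedy, it stops expanding at the earliest point where the rest of the pattern can succeed.
Each match is replaced by 'X'.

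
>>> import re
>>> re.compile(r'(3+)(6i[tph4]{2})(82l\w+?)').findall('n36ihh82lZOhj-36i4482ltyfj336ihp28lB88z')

A non-greedy quantifier consumes as few characters as it can — just enough that the remainder of the pattern still matches from where it stops; whatever follows it matches normally.
With 3 capturing groups, `findall` returns a 3-tuple per match.

[('3', '6ihh', '82lZ'), ('3', '6i44', '82lt')]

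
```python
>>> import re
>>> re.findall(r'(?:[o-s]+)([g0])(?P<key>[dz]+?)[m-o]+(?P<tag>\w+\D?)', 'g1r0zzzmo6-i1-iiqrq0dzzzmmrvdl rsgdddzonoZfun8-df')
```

[('0', 'zzz', '6-'), ('0', 'dzzz', 'rvdl '), ('g', 'dddz', 'Zfun8-')]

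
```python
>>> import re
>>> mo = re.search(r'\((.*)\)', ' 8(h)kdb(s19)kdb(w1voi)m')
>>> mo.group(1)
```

The match spans [2:23] → '(h)kdb(s19)kdb(w1voi)'.
Captured: group 1 = 'h)kdb(s19)kdb(w1voi'.

'h)kdb(s19)kdb(w1voi'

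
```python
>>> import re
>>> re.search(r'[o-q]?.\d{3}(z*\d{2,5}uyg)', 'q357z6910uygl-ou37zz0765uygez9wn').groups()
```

The pattern matches optionally a character in [o-q], then any character, then exactly 3 of a digit; then zero or more of a literal 'z', then 2 to 5 of a digit, then the literal 'uyg' (captured).
`re.search` tries every starting position until one works.
The match spans [0:12] → 'q357z6910uyg'.
Captured: group 1 = 'z6910uyg'.

('z6910uyg',)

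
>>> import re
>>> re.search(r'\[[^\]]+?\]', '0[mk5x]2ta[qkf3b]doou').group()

'[mk5x]'

The match spans [1:7] → '[mk5x]'.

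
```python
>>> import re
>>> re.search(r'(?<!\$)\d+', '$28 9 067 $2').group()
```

The negative lookaround is zero-width — it rules out positions where the adjacent text would match, without consuming anything.
`re.search` scans for the first position where the pattern succeeds.
The match spans [2:3] → '8'.

'8'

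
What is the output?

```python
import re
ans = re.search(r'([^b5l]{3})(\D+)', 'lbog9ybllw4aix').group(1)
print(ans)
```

The pattern matches exactly 3 of any character except [b5l] (captured); then one or more of a non-digit (captured).
`re.search` tries every starting position until one works.
The match spans [2:10] → 'og9ybllw'.
Captured: group 1 = 'og9', group 2 = 'ybllw'.

og9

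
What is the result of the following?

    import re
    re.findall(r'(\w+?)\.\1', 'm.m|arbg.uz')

['m']

A backreference is literal: `\1` must see the identical characters the first group matched.
Scanning left to right: at [0:3] match 'm.m', group 1 = 'm'.
One capturing group, so `findall` returns just the captured substring from the one match — 1 in all.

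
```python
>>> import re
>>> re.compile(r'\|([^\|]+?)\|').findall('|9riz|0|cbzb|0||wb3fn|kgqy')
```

['9riz', 'cbzb', 'wb3fn']

Walking the string: at [0:6] match '|9riz|', group 1 = '9riz'; at [7:13] match '|cbzb|', group 1 = 'cbzb'; at [15:22] match '|wb3fn|', group 1 = 'wb3fn'.
Because there's exactly one group, `findall` drops the full match and keeps group 1 from each hit.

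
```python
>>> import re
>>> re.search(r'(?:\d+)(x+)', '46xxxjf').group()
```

The match spans [0:5] → '46xxx'.

'46xxx'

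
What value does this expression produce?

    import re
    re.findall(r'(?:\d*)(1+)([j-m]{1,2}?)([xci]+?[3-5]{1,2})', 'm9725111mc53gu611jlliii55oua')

The pattern matches zero or more of a digit (non-capturing group); then one or more of a literal '1' (captured); then 1 to 2 of a character in [j-m] (lazy) (captured); then one or more of one of [xci] (lazy), then 1 to 2 of a character in [3-5] (captured).
Walking the string: at [1:12] match '9725111mc53', groups = ('1', 'm', 'c53').
`findall` packs the 3 group values into a tuple for every match.

[('1', 'm', 'c53')]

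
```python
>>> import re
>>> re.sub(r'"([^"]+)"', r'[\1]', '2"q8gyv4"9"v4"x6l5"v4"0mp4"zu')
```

'2[q8gyv4]9[v4]x6l5[v4]0mp4"zu'

`\1` in the replacement pulls in group 1's text for each match.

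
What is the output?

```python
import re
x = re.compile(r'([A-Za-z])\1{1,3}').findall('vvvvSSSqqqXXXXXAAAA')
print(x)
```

['v', 'S', 'q', 'X', 'A']

`\1` has to match the exact text group 1 already captured.
Walking the string: at [0:4] match 'vvvv', group 1 = 'v'; at [4:7] match 'SSS', group 1 = 'S'; at [7:10] match 'qqq', group 1 = 'q'; at [10:14] match 'XXXX', group 1 = 'X'; at [15:19] match 'AAAA', group 1 = 'A'.
Because there's exactly one group, `findall` drops the full match and keeps group 1 from each hit.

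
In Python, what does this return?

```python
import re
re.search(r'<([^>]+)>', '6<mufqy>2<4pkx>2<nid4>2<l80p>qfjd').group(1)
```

'mufqy'

`search` walks the string left to right and returns the first match it finds.
The match spans [1:8] → '<mufqy>'.
Captured: group 1 = 'mufqy'.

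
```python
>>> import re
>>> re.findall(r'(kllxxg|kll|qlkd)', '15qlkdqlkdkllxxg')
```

`|` is ordered: at each position the engine commits to the first alternative that works.
One capturing group, so `findall` returns just the captured substring from each match — 3 in all.

['qlkd', 'qlkd', 'kllxxg']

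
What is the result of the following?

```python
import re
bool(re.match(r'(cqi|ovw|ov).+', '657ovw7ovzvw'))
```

False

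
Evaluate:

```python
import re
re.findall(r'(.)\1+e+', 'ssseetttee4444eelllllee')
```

['s', 't', '4', 'l']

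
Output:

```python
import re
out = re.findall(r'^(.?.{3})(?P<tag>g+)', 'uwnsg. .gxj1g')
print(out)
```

[('uwns', 'g')]

`findall` packs the 2 group values into a tuple for every match.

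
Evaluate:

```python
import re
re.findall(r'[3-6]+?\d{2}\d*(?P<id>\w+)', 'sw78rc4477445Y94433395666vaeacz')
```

Pattern: one or more of a character in [3-6] (lazy), then exactly 2 of a digit, then zero or more of a digit; then one or more of a word character (captured as 'id').
Walking the string: at [6:31] match '4477445Y94433395666vaeacz', group 1 = 'Y94433395666vaeacz'.
One capturing group, so `findall` returns just the captured substring from the one match — 1 in all.

['Y94433395666vaeacz']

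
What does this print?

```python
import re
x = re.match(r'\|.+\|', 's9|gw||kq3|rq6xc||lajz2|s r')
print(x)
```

None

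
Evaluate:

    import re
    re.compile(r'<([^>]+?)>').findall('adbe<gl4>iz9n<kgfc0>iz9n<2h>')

['gl4', 'kgfc0', '2h']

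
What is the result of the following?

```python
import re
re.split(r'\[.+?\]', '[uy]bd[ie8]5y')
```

A `+?`/`*?`/`{m,n}?` starts at its minimum and grows only as far as needed for what follows to match.
Matches to split on: at [0:4] → '[uy]'; at [6:11] → '[ie8]'.
The string is cut at each match, leaving 3 pieces.

['', 'bd', '5y']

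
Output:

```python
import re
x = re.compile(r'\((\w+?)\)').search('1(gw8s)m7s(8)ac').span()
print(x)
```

(1, 7)

The match spans [1:7] → '(gw8s)'.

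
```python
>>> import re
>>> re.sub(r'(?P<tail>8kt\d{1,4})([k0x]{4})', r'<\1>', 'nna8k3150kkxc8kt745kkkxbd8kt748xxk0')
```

This matches the literal '8kt', then 1 to 4 of a digit (captured as 'tail'); then exactly 4 of one of [k0x] (captured).
Matches: at [13:23] → '8kt745kkkx'; at [25:35] → '8kt748xxk0'.
`\1` in the replacement pulls in group 1's text for each match.

'nna8k3150kkxc<8kt745>bd<8kt748>'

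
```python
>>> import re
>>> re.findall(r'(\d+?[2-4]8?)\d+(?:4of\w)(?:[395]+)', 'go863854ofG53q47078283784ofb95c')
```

['8638', '4707828']

`findall` collects group 1 from each match (2 total).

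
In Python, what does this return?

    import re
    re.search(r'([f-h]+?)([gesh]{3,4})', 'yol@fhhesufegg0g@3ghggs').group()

'fhhes'

Pattern: one or more of a character in [f-h] (lazy) (captured); then 3 to 4 of one of [gesh] (captured).
The match spans [4:9] → 'fhhes'.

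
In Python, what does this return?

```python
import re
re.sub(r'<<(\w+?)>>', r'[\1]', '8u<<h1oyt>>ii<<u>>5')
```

Each match is replaced using the text its own group 1 captured.

'8u[h1oyt]ii[u]5'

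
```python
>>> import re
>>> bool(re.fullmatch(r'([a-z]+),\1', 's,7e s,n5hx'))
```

For `fullmatch`, every character of the input must be accounted for by the pattern.
Here there's no way to consume every character, so the call returns None, and `bool(None)` is False.

False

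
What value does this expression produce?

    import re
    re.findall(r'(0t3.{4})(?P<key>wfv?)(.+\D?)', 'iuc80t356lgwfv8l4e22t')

[('0t356lg', 'wfv', '8l4e22t')]

Multiple groups make `findall` return tuples — one 3-tuple for the one match.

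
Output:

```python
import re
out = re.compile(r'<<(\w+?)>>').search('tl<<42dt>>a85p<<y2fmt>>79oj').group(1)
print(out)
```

42dt

The match spans [2:10] → '<<42dt>>'.
Captured: group 1 = '42dt'.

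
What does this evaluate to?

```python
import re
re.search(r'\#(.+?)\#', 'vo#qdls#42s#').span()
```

With the lazy modifier that quantifier settles for the fewest repetitions that let the rest of the pattern succeed (the atoms after it are unaffected and can still be greedy).
The match spans [2:8] → '#qdls#'.

(2, 8)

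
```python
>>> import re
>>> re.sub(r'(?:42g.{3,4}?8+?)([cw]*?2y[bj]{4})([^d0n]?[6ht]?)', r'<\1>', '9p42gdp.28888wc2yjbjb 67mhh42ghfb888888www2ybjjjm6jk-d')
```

'9p<wc2yjbjb>7mhh<www2ybjjj>jk-d'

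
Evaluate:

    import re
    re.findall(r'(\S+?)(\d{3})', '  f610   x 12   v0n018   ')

[('f', '610'), ('v0n', '018')]

The pattern matches one or more of a non-whitespace character (lazy) (captured); then exactly 3 of a digit (captured).
Multiple groups make `findall` return tuples — one 2-tuple for each match.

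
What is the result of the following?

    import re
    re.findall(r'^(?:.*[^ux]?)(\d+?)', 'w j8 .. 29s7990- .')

['0']

Pattern: anchored at the start of the string; then zero or more of any character, then optionally any character except [ux] (non-capturing group); then one or more of a digit (lazy) (captured).
Walking the string: at [0:15] match 'w j8 .. 29s7990', group 1 = '0'.
Because there's exactly one group, `findall` drops the full match and keeps group 1 from the one hit.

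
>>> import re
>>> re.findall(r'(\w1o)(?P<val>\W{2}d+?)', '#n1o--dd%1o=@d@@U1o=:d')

A non-greedy quantifier consumes as few characters as it can — just enough that the remainder of the pattern still matches from where it stops; whatever follows it matches normally.
With 2 capturing groups, `findall` returns a 2-tuple per match.

[('n1o', '--d'), ('U1o', '=:d')]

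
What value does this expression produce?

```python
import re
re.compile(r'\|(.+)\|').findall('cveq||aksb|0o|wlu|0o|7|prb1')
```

Matches: at [4:23] match '||aksb|0o|wlu|0o|7|', group 1 = '|aksb|0o|wlu|0o|7'.
One capturing group, so `findall` returns just the captured substring from the one match — 1 in all.

['|aksb|0o|wlu|0o|7']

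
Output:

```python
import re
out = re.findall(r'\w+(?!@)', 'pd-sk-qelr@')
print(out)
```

['pd', 'sk', 'qel']

A negative assertion filters positions out without eating any characters.
Since nothing is captured, `findall` lists the 3 matched substrings directly.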